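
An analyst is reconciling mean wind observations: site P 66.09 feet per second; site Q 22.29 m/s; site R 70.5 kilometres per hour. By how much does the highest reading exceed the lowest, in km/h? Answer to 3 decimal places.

9.744 km/h

site P: 66.09 ft/s = 72.51924 km/h.
site Q: 22.29 m/s = 80.24400 km/h.
Spread: 80.24400 − 70.50000 = 9.744 km/h.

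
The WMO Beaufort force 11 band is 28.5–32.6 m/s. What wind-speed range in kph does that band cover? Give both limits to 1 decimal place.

28.5–32.6 m/s × 3.6 = 102.6–117.4 km/h.

102.6 to 117.4 km/h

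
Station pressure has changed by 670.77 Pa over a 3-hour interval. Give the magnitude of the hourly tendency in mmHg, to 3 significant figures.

1.68 mmHg per hour

670.77 Pa / 3 h × 0.00750062 mmHg/Pa = 1.68 mmHg/h.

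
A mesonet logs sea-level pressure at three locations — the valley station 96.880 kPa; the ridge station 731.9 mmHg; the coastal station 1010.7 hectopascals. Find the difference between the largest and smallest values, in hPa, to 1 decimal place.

41.9 hPa

the valley station: 96.880 kPa = 968.800 hPa.
the ridge station: 731.9 mmHg = 975.787 hPa.
Spread: 1010.700 − 968.800 = 41.9 hPa.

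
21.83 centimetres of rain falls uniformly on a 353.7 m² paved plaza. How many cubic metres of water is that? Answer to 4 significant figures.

Depth: 21.83 cm × 10 = 218.3 mm.
1 mm over 1 m² is 1 L, so volume = 218.3 × 353.7 = 77212.71 L = 77.21 m³.

77.21 cubic metres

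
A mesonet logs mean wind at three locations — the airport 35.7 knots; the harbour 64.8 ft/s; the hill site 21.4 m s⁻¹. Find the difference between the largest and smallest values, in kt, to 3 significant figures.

5.90 kt

the harbour: 64.8 ft/s = 38.3930 kt.
the hill site: 21.4 m/s = 41.5983 kt.
Spread: 41.5983 − 35.7000 = 5.90 kt.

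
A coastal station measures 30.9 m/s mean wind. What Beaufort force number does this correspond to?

Beaufort force 11

30.9 m/s lies in the Beaufort 11 band (violent storm, 28.5–32.6 m/s).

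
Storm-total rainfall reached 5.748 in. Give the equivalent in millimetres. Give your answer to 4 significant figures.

146.0 mm

1 in = 25.4 mm, so 5.748 × 25.4 = 146.0 mm.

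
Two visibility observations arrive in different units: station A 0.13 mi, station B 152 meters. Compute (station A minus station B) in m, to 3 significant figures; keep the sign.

57.2 m

station A: 0.13 SM = 209.215 m.
Difference: 209.215 − 152.000 = 57.2 m.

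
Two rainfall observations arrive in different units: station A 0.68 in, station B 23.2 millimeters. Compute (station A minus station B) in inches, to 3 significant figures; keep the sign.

-0.233 in

station B: 23.2 mm = 0.91339 in.
Difference: 0.68000 − 0.91339 = -0.233 in.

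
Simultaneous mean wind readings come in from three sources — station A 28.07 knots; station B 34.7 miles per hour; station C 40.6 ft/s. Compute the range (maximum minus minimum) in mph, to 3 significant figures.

7.02 mph

station A: 28.07 kt = 32.3024 mph.
station C: 40.6 ft/s = 27.6818 mph.
Spread: 34.7000 − 27.6818 = 7.02 mph.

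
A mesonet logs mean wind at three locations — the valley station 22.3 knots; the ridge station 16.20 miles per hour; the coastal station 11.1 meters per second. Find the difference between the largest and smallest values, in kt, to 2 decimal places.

8.22 kt

the ridge station: 16.20 mph = 14.0774 kt.
the coastal station: 11.1 m/s = 21.5767 kt.
Spread: 22.3000 − 14.0774 = 8.22 kt.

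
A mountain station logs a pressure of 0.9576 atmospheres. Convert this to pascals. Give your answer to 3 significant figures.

1 atm = 101325 Pa, so 0.9576 × 101325 = 97000 Pa.

97000 Pa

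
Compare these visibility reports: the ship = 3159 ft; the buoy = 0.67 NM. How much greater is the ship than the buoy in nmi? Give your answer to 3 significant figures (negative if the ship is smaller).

the ship: 3159 ft = 0.51990 nmi.
Difference: 0.51990 − 0.67000 = -0.150 nmi.

-0.150 nmi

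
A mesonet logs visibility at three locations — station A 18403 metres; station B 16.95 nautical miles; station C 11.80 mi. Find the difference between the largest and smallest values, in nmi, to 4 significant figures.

station A: 18403 m = 9.93683 nmi.
station C: 11.80 SM = 10.25392 nmi.
Spread: 16.95000 − 9.93683 = 7.013 nmi.

7.013 nmi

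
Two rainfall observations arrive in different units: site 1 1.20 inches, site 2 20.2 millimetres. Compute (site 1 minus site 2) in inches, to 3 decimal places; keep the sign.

0.405 in

site 2: 20.2 mm = 0.79528 in.
Difference: 1.20000 − 0.79528 = 0.405 in.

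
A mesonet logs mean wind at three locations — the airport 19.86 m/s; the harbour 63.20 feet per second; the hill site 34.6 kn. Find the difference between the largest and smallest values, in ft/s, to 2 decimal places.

the airport: 19.86 m/s = 65.1575 ft/s.
the hill site: 34.6 kt = 58.3982 ft/s.
Spread: 65.1575 − 58.3982 = 6.76 ft/s.

6.76 ft/s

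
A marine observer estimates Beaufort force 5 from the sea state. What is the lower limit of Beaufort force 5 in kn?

Beaufort 5 (fresh breeze) spans 17–21 knots.

17 kt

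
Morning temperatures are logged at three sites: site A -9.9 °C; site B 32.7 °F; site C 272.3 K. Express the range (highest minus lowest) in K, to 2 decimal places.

site B: 32.7 °F = 0.389 °C.
site C: 272.3 K = -0.850 °C.
Spread: 0.389 − (-9.900) = 10.289 °C.

10.29 K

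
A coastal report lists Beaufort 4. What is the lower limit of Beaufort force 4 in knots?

Beaufort 4 (moderate breeze) spans 11–16 knots.

11 kt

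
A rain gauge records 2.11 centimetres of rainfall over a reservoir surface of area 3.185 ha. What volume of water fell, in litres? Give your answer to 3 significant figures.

672000 litres

Depth: 2.11 cm × 10 = 21.1 mm.
Area: 3.185 ha = 31850 m².
1 mm over 1 m² is 1 L, so volume = 21.1 × 31850 = 672035 L ≈ 672000 L.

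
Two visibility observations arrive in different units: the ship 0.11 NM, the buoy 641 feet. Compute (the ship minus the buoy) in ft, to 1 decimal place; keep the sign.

the ship: 0.11 nmi = 668.373 ft.
Difference: 668.373 − 641.000 = 27.4 ft.

27.4 ft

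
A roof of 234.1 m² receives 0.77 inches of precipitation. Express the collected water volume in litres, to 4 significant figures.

4579 litres

Depth: 0.77 in × 25.4 = 19.558 mm.
1 mm over 1 m² is 1 L, so volume = 19.558 × 234.1 = 4578.5278 L ≈ 4579 L.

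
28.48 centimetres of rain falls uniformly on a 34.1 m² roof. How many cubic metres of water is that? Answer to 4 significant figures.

9.712 cubic metres

Depth: 28.48 cm × 10 = 284.8 mm.
1 mm over 1 m² is 1 L, so volume = 284.8 × 34.1 = 9711.68 L = 9.712 m³.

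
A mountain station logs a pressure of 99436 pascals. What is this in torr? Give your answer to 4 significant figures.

1 Pa = 0.00750062 mmHg, so 99436 × 0.00750062 = 745.8 mmHg.

745.8 mmHg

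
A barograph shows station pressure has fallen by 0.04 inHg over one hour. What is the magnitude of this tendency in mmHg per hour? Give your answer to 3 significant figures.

1.02 mmHg per hour

0.04 inHg / 1 h × 25.4 mmHg/inHg = 1.02 mmHg/h.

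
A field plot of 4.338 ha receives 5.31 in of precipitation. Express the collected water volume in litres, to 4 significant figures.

5851000 litres

Depth: 5.31 in × 25.4 = 134.874 mm.
Area: 4.338 ha = 43380 m².
1 mm over 1 m² is 1 L, so volume = 134.874 × 43380 = 5850834.1 L ≈ 5851000 L.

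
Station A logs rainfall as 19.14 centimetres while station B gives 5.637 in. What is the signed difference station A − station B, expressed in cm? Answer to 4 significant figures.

4.822 cm

station B: 5.637 in = 14.31798 cm.
Difference: 19.14000 − 14.31798 = 4.822 cm.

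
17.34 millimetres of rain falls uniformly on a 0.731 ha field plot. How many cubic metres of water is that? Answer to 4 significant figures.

Area: 0.731 ha = 7310 m².
1 mm over 1 m² is 1 L, so volume = 17.34 × 7310 = 126755.4 L = 126.8 m³.

126.8 cubic metres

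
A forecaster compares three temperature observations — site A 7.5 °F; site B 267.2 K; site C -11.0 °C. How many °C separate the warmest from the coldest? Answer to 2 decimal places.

7.66 °C

site A: 7.5 °F = -13.611 °C.
site B: 267.2 K = -5.950 °C.
Spread: (-5.950) − (-13.611) = 7.661 °C.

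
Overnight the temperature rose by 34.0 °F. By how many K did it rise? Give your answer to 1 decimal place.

18.9 K

Converting a difference, only the 9/5 scale factor applies: ΔK = 34.0 × 0.5556 = 18.9 K.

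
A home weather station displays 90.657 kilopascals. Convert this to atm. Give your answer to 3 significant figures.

1 kPa = 0.00986923 atm, so 90.657 × 0.00986923 = 0.895 atm.

0.895 atm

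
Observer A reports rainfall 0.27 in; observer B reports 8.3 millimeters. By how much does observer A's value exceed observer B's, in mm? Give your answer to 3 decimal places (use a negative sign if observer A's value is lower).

-1.442 mm

observer A: 0.27 in = 6.85800 mm.
Difference: 6.85800 − 8.30000 = -1.442 mm.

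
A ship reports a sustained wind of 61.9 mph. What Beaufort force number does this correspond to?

Beaufort force 10

61.9 mph = 27.7 m/s, which is Beaufort 10 (storm, 24.5–28.4 m/s).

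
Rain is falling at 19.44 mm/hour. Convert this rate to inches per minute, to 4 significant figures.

0.01276 in/minute

19.44 mm/hour × 0.0393701 in/mm × 0.0166667 hour/minute = 0.01276 in/minute.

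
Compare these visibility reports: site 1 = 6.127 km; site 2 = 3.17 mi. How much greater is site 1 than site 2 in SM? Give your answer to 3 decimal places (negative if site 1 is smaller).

site 1: 6.127 km = 3.80714 SM.
Difference: 3.80714 − 3.17000 = 0.637 SM.

0.637 SM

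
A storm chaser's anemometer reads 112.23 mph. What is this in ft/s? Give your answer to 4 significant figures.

164.6 ft/s

1 mph = 1.46667 ft/s, so 112.23 × 1.46667 = 164.6 ft/s.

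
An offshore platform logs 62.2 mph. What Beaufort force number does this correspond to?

62.2 mph = 27.8 m/s, which is Beaufort 10 (storm, 24.5–28.4 m/s).

Beaufort force 10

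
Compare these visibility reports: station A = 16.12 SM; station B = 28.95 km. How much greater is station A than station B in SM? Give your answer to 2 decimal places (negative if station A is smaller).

-1.87 SM

station B: 28.95 km = 17.9887 SM.
Difference: 16.1200 − 17.9887 = -1.87 SM.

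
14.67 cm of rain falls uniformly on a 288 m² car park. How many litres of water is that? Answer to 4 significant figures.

42250 litres

Depth: 14.67 cm × 10 = 146.7 mm.
1 mm over 1 m² is 1 L, so volume = 146.7 × 288 = 42249.6 L ≈ 42250 L.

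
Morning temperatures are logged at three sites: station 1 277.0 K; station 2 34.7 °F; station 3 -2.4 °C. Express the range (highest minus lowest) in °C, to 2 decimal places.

station 1: 277.0 K = 3.850 °C.
station 2: 34.7 °F = 1.500 °C.
Spread: 3.850 − (-2.400) = 6.250 °C.

6.25 °C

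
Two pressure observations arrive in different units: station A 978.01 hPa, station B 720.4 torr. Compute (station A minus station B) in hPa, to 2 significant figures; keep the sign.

station B: 720.4 mmHg = 960.45 hPa.
Difference: 978.01 − 960.45 = 18 hPa.

18 hPa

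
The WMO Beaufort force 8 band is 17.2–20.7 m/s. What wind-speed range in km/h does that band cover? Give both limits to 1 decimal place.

61.9 to 74.5 km/h

17.2–20.7 m/s × 3.6 = 61.9–74.5 km/h.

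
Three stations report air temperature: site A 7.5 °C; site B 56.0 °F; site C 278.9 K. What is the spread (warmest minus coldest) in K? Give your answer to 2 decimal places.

7.58 K

site B: 56.0 °F = 13.333 °C.
site C: 278.9 K = 5.750 °C.
Spread: 13.333 − 5.750 = 7.583 °C.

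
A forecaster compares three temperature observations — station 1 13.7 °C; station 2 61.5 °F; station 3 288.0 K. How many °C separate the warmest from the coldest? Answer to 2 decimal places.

station 2: 61.5 °F = 16.389 °C.
station 3: 288.0 K = 14.850 °C.
Spread: 16.389 − 13.700 = 2.689 °C.

2.69 °C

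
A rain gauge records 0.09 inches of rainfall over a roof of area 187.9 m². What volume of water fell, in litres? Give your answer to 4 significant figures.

Depth: 0.09 in × 25.4 = 2.286 mm.
1 mm over 1 m² is 1 L, so volume = 2.286 × 187.9 = 429.5394 L ≈ 429.5 L.

429.5 litres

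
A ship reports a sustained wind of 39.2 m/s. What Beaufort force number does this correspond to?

Beaufort force 12

39.2 m/s lies in the Beaufort 12 band (hurricane force, ≥32.7 m/s).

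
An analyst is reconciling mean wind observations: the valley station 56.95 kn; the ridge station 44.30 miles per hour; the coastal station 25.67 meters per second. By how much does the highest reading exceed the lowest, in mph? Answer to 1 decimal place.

the valley station: 56.95 kt = 65.537 mph.
the coastal station: 25.67 m/s = 57.422 mph.
Spread: 65.537 − 44.300 = 21.2 mph.

21.2 mph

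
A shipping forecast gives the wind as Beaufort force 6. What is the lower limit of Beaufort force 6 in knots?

Beaufort 6 (strong breeze) spans 22–27 knots.

22 kt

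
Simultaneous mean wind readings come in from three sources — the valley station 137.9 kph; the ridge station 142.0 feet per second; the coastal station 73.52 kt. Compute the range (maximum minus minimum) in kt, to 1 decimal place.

10.6 kt

the valley station: 137.9 km/h = 74.460 kt.
the ridge station: 142.0 ft/s = 84.133 kt.
Spread: 84.133 − 73.520 = 10.6 kt.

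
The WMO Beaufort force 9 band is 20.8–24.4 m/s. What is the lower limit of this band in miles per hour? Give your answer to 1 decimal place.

20.8–24.4 m/s × 2.237 = 46.5–54.6 mph.

46.5 mph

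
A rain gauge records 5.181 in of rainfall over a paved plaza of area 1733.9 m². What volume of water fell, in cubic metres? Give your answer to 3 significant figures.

228 cubic metres

Depth: 5.181 in × 25.4 = 131.5974 mm.
1 mm over 1 m² is 1 L, so volume = 131.5974 × 1733.9 = 228176.73 L = 228 m³.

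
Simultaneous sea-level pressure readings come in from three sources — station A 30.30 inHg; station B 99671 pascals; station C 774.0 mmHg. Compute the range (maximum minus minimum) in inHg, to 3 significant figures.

station B: 99671 Pa = 29.4328 inHg.
station C: 774.0 mmHg = 30.4724 inHg.
Spread: 30.4724 − 29.4328 = 1.04 inHg.

1.04 inHg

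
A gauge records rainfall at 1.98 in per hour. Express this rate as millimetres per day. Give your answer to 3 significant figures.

1.98 in/hour × 25.4 mm/in × 24 hour/day = 1210 mm/day.

1210 mm/day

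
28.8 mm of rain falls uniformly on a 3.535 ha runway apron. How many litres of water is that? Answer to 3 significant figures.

1020000 litres

Area: 3.535 ha = 35350 m².
1 mm over 1 m² is 1 L, so volume = 28.8 × 35350 = 1018080 L ≈ 1020000 L.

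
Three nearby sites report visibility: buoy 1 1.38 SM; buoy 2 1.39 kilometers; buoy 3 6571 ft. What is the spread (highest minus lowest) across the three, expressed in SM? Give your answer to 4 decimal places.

0.5163 SM

buoy 2: 1.39 km = 0.863706 SM.
buoy 3: 6571 ft = 1.244508 SM.
Spread: 1.380000 − 0.863706 = 0.5163 SM.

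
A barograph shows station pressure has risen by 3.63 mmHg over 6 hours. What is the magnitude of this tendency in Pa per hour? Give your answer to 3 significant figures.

3.63 mmHg / 6 h × 133.322 Pa/mmHg = 80.7 Pa/h.

80.7 Pa per hour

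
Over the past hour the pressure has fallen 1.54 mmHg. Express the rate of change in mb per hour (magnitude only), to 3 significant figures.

2.05 mb per hour

1.54 mmHg / 1 h × 1.33322 mb/mmHg = 2.05 mb/h.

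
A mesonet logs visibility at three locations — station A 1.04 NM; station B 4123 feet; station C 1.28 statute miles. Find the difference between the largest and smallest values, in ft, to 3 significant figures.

2640 ft

station A: 1.04 nmi = 6319.16 ft.
station C: 1.28 SM = 6758.40 ft.
Spread: 6758.40 − 4123.00 = 2640 ft.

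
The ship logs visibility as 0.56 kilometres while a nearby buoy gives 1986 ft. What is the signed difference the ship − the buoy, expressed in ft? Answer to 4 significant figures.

the ship: 0.56 km = 1837.270 ft.
Difference: 1837.270 − 1986.000 = -148.7 ft.

-148.7 ft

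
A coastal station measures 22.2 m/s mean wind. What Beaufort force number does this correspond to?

Beaufort force 9

22.2 m/s lies in the Beaufort 9 band (strong gale, 20.8–24.4 m/s).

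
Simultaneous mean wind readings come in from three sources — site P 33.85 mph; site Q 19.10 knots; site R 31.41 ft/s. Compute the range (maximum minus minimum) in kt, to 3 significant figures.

site P: 33.85 mph = 29.415 kt.
site R: 31.41 ft/s = 18.610 kt.
Spread: 29.415 − 18.610 = 10.8 kt.

10.8 kt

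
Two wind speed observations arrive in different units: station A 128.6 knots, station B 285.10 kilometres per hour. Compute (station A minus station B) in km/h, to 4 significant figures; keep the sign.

-46.93 km/h

station A: 128.6 kt = 238.1672 km/h.
Difference: 238.1672 − 285.1000 = -46.93 km/h.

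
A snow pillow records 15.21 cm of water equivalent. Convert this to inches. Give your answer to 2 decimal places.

1 cm = 0.393701 in, so 15.21 × 0.393701 = 5.99 in.

5.99 in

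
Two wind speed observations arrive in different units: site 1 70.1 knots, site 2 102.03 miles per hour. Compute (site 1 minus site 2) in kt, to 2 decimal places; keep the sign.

-18.56 kt

site 2: 102.03 mph = 88.6616 kt.
Difference: 70.1000 − 88.6616 = -18.56 kt.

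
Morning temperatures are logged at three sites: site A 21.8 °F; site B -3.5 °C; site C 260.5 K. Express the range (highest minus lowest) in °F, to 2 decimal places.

16.47 °F

site A: 21.8 °F = -5.667 °C.
site C: 260.5 K = -12.650 °C.
Spread: (-3.500) − (-12.650) = 9.150 °C = 16.47 °F.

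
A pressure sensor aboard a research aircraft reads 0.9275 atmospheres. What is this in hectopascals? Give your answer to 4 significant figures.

939.8 hPa

1 atm = 1013.25 hPa, so 0.9275 × 1013.25 = 939.8 hPa.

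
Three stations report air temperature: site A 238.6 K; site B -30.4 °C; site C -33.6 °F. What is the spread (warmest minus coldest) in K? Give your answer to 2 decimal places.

6.04 K

site A: 238.6 K = -34.550 °C.
site C: -33.6 °F = -36.444 °C.
Spread: (-30.400) − (-36.444) = 6.044 °C.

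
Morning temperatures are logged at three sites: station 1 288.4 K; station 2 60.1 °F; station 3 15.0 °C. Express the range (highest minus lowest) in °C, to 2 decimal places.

station 1: 288.4 K = 15.250 °C.
station 2: 60.1 °F = 15.611 °C.
Spread: 15.611 − 15.000 = 0.611 °C.

0.61 °C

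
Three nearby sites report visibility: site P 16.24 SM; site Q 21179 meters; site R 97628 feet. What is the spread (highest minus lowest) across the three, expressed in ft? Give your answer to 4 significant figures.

site P: 16.24 SM = 85747.20 ft.
site Q: 21179 m = 69484.91 ft.
Spread: 97628.00 − 69484.91 = 28140 ft.

28140 ft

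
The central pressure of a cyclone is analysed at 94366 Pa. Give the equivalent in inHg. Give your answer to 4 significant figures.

1 Pa = 0.0002953 inHg, so 94366 × 0.0002953 = 27.87 inHg.

27.87 inHg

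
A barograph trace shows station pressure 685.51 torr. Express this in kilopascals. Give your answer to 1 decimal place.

1 mmHg = 0.133322 kPa, so 685.51 × 0.133322 = 91.4 kPa.

91.4 kPa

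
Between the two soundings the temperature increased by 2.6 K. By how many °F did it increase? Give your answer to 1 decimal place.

A change of 1 °C equals a change of 1.8 °F: Δ°F = 2.6 × 1.8 = 4.7 °F.

4.7 °F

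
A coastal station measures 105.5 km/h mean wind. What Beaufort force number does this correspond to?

105.5 km/h = 29.3 m/s, which is Beaufort 11 (violent storm, 28.5–32.6 m/s).

Beaufort force 11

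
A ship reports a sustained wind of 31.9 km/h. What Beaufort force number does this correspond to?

Beaufort force 5

31.9 km/h = 8.9 m/s, which is Beaufort 5 (fresh breeze, 8.0–10.7 m/s).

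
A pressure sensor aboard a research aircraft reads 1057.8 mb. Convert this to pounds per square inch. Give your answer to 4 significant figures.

15.34 psi

1 mb = 0.0145038 psi, so 1057.8 × 0.0145038 = 15.34 psi.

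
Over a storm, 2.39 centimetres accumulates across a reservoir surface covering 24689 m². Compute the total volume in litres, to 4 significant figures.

590100 litres

Depth: 2.39 cm × 10 = 23.9 mm.
1 mm over 1 m² is 1 L, so volume = 23.9 × 24689 = 590067.1 L ≈ 590100 L.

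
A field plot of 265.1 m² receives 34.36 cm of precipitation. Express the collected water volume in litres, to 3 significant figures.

Depth: 34.36 cm × 10 = 343.6 mm.
1 mm over 1 m² is 1 L, so volume = 343.6 × 265.1 = 91088.36 L ≈ 91100 L.

91100 litres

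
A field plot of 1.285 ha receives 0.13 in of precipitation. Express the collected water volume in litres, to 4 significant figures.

Depth: 0.13 in × 25.4 = 3.302 mm.
Area: 1.285 ha = 12850 m².
1 mm over 1 m² is 1 L, so volume = 3.302 × 12850 = 42430.7 L ≈ 42430 L.

42430 litres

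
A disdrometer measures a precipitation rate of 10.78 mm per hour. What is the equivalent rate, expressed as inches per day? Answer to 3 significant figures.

10.2 in/day

10.78 mm/hour × 0.0393701 in/mm × 24 hour/day = 10.2 in/day.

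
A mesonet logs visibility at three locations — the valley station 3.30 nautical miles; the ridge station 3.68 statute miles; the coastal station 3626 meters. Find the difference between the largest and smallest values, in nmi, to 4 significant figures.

1.342 nmi

the ridge station: 3.68 SM = 3.19783 nmi.
the coastal station: 3626 m = 1.95788 nmi.
Spread: 3.30000 − 1.95788 = 1.342 nmi.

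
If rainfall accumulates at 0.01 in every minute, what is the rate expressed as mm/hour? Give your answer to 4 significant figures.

0.01 in/minute × 25.4 mm/in × 60 minute/hour = 15.24 mm/hour.

15.24 mm/hour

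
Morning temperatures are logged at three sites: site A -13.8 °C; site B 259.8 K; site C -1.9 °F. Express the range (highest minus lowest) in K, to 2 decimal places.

site B: 259.8 K = -13.350 °C.
site C: -1.9 °F = -18.833 °C.
Spread: (-13.350) − (-18.833) = 5.483 °C.

5.48 K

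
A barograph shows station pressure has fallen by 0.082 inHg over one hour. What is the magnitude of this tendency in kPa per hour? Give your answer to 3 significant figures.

0.278 kPa per hour

0.082 inHg / 1 h × 3.38639 kPa/inHg = 0.278 kPa/h.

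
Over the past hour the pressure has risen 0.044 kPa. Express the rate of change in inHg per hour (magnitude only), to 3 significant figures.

0.044 kPa / 1 h × 0.2953 inHg/kPa = 0.0130 inHg/h.

0.0130 inHg per hour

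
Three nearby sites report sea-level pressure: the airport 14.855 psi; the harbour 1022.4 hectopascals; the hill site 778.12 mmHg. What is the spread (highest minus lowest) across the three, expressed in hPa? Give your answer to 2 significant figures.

15 hPa

the airport: 14.855 psi = 1024.22 hPa.
the hill site: 778.12 mmHg = 1037.41 hPa.
Spread: 1037.41 − 1022.40 = 15 hPa.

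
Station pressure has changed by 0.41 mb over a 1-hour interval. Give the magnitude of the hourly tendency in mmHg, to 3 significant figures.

0.308 mmHg per hour

0.41 mb / 1 h × 0.750062 mmHg/mb = 0.308 mmHg/h.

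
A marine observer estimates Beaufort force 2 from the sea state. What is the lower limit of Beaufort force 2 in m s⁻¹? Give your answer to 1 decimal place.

Beaufort 2 (light breeze) spans 1.6–3.3 m/s.

1.6 m/s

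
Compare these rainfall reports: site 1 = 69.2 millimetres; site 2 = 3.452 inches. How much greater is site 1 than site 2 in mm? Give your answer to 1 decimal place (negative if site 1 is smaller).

-18.5 mm

site 2: 3.452 in = 87.681 mm.
Difference: 69.200 − 87.681 = -18.5 mm.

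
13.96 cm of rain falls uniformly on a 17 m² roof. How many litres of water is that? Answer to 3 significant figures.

Depth: 13.96 cm × 10 = 139.6 mm.
1 mm over 1 m² is 1 L, so volume = 139.6 × 17 = 2373.2 L ≈ 2370 L.

2370 litres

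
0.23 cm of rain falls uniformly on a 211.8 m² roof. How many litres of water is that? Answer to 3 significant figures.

487 litres

Depth: 0.23 cm × 10 = 2.3 mm.
1 mm over 1 m² is 1 L, so volume = 2.3 × 211.8 = 487.14 L ≈ 487 L.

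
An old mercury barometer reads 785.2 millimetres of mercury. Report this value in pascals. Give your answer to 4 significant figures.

104700 Pa

1 mmHg = 133.322 Pa, so 785.2 × 133.322 = 104700 Pa.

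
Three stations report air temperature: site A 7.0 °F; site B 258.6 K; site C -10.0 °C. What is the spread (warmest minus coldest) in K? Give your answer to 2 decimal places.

site A: 7.0 °F = -13.889 °C.
site B: 258.6 K = -14.550 °C.
Spread: (-10.000) − (-14.550) = 4.550 °C.

4.55 K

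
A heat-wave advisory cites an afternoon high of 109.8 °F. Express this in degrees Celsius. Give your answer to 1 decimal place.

43.2 °C

°C = (°F − 32) × 5/9 = (109.8 − 32) / 1.8 = 43.2 °C.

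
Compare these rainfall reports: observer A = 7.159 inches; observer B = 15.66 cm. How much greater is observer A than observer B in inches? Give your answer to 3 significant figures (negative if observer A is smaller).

0.994 in

observer B: 15.66 cm = 6.16535 in.
Difference: 7.15900 − 6.16535 = 0.994 in.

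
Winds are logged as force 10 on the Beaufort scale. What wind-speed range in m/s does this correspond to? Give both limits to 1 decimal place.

Beaufort 10 (storm) spans 24.5–28.4 m/s.

24.5 to 28.4 m/s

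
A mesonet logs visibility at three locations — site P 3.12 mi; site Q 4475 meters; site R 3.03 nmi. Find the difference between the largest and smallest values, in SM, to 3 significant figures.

0.706 SM

site Q: 4475 m = 2.78064 SM.
site R: 3.03 nmi = 3.48686 SM.
Spread: 3.48686 − 2.78064 = 0.706 SM.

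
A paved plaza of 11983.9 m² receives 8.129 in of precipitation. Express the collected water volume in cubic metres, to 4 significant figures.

Depth: 8.129 in × 25.4 = 206.4766 mm.
1 mm over 1 m² is 1 L, so volume = 206.4766 × 11983.9 = 2474394.9 L = 2474 m³.

2474 cubic metres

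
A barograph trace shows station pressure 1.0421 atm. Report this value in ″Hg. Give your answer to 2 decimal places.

1 atm = 29.9213 inHg, so 1.0421 × 29.9213 = 31.18 inHg.

31.18 inHg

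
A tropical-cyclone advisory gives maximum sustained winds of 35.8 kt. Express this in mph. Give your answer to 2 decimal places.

41.20 mph

1 kt = 1.15078 mph, so 35.8 × 1.15078 = 41.20 mph.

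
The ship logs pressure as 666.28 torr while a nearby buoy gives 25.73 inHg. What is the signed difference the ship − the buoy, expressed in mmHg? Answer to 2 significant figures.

13 mmHg

the buoy: 25.73 inHg = 653.54 mmHg.
Difference: 666.28 − 653.54 = 13 mmHg.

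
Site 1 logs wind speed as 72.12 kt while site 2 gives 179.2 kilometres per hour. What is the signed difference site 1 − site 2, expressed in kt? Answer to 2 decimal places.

site 2: 179.2 km/h = 96.7603 kt.
Difference: 72.1200 − 96.7603 = -24.64 kt.

-24.64 kt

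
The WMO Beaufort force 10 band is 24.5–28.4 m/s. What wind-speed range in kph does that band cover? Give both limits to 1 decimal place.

88.2 to 102.2 km/h

24.5–28.4 m/s × 3.6 = 88.2–102.2 km/h.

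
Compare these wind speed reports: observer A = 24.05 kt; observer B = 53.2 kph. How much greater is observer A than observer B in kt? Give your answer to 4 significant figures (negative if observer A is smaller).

observer B: 53.2 km/h = 28.72570 kt.
Difference: 24.05000 − 28.72570 = -4.676 kt.

-4.676 kt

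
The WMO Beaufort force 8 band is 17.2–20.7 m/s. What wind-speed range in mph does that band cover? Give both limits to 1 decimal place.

17.2–20.7 m/s × 2.237 = 38.5–46.3 mph.

38.5 to 46.3 mph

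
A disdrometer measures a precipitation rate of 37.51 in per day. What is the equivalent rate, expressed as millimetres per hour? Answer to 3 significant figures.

37.51 in/day × 25.4 mm/in × 0.0416667 day/hour = 39.7 mm/hour.

39.7 mm/hour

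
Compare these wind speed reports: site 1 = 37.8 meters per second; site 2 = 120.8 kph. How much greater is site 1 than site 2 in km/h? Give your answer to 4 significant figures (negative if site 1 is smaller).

site 1: 37.8 m/s = 136.0800 km/h.
Difference: 136.0800 − 120.8000 = 15.28 km/h.

15.28 km/h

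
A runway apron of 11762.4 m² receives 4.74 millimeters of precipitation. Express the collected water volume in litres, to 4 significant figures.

1 mm over 1 m² is 1 L, so volume = 4.74 × 11762.4 = 55753.776 L ≈ 55750 L.

55750 litres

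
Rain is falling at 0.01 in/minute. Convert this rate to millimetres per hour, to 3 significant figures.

0.01 in/minute × 25.4 mm/in × 60 minute/hour = 15.2 mm/hour.

15.2 mm/hour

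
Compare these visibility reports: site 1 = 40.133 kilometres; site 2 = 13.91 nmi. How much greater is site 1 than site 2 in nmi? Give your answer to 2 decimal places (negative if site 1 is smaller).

site 1: 40.133 km = 21.6701 nmi.
Difference: 21.6701 − 13.9100 = 7.76 nmi.

7.76 nmi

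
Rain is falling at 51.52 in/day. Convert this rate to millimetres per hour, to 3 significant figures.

51.52 in/day × 25.4 mm/in × 0.0416667 day/hour = 54.5 mm/hour.

54.5 mm/hour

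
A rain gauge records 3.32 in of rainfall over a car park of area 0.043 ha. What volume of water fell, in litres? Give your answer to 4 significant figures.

36260 litres

Depth: 3.32 in × 25.4 = 84.328 mm.
Area: 0.043 ha = 430 m².
1 mm over 1 m² is 1 L, so volume = 84.328 × 430 = 36261.04 L ≈ 36260 L.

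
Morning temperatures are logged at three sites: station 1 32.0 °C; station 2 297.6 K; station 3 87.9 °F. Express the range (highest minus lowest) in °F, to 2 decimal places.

station 2: 297.6 K = 24.450 °C.
station 3: 87.9 °F = 31.056 °C.
Spread: 32.000 − 24.450 = 7.550 °C = 13.59 °F.

13.59 °F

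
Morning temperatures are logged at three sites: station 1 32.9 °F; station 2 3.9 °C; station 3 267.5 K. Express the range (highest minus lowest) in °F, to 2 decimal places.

17.19 °F

station 1: 32.9 °F = 0.500 °C.
station 3: 267.5 K = -5.650 °C.
Spread: 3.900 − (-5.650) = 9.550 °C = 17.19 °F.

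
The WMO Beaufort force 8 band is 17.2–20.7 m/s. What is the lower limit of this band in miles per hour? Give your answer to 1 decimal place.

17.2–20.7 m/s × 2.237 = 38.5–46.3 mph.

38.5 mph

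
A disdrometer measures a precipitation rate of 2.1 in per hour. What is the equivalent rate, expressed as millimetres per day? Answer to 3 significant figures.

2.1 in/hour × 25.4 mm/in × 24 hour/day = 1280 mm/day.

1280 mm/day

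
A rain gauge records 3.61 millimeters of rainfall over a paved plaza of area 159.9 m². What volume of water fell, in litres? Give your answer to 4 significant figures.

1 mm over 1 m² is 1 L, so volume = 3.61 × 159.9 = 577.239 L ≈ 577.2 L.

577.2 litres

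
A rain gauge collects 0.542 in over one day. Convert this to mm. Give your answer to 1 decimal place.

1 in = 25.4 mm, so 0.542 × 25.4 = 13.8 mm.

13.8 mm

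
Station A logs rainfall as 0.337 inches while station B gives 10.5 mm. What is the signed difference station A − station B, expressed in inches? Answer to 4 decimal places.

-0.0764 in

station B: 10.5 mm = 0.413386 in.
Difference: 0.337000 − 0.413386 = -0.0764 in.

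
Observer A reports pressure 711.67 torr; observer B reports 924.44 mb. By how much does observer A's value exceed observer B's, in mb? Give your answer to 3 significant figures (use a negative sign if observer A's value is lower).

observer A: 711.67 mmHg = 948.815 mb.
Difference: 948.815 − 924.440 = 24.4 mb.

24.4 mb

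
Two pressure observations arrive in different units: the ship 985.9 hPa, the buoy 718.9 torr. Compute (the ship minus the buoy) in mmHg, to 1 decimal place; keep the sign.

the ship: 985.9 hPa = 739.486 mmHg.
Difference: 739.486 − 718.900 = 20.6 mmHg.

20.6 mmHg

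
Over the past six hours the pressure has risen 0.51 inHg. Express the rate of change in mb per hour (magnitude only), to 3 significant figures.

2.88 mb per hour

0.51 inHg / 6 h × 33.8639 mb/inHg = 2.88 mb/h.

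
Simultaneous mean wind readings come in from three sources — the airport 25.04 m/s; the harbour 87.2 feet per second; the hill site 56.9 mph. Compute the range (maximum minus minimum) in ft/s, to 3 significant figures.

5.05 ft/s

the airport: 25.04 m/s = 82.1522 ft/s.
the hill site: 56.9 mph = 83.4533 ft/s.
Spread: 87.2000 − 82.1522 = 5.05 ft/s.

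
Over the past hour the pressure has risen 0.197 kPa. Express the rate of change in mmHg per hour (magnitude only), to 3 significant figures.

1.48 mmHg per hour

0.197 kPa / 1 h × 7.50062 mmHg/kPa = 1.48 mmHg/h.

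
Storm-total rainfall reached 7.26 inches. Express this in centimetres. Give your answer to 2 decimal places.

1 in = 2.54 cm, so 7.26 × 2.54 = 18.44 cm.

18.44 cm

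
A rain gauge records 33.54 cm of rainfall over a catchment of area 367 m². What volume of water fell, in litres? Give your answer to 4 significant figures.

123100 litres

Depth: 33.54 cm × 10 = 335.4 mm.
1 mm over 1 m² is 1 L, so volume = 335.4 × 367 = 123091.8 L ≈ 123100 L.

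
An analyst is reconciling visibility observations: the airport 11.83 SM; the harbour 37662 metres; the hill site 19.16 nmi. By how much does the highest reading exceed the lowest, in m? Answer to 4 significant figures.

18620 m

the airport: 11.83 SM = 19038.54 m.
the hill site: 19.16 nmi = 35484.32 m.
Spread: 37662.00 − 19038.54 = 18620 m.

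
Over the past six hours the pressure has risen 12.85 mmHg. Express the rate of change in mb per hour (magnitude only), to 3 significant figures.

2.86 mb per hour

12.85 mmHg / 6 h × 1.33322 mb/mmHg = 2.86 mb/h.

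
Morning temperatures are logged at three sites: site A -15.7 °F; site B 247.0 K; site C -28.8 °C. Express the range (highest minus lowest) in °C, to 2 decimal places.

site A: -15.7 °F = -26.500 °C.
site B: 247.0 K = -26.150 °C.
Spread: (-26.150) − (-28.800) = 2.650 °C.

2.65 °C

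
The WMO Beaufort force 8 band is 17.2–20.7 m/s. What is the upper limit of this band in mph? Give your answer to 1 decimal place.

46.3 mph

17.2–20.7 m/s × 2.237 = 38.5–46.3 mph.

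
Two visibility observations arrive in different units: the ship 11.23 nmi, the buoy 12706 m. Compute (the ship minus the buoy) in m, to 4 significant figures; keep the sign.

8092 m

the ship: 11.23 nmi = 20797.96 m.
Difference: 20797.96 − 12706.00 = 8092 m.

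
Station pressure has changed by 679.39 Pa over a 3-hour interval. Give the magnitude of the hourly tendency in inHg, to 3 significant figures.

0.0669 inHg per hour

679.39 Pa / 3 h × 0.0002953 inHg/Pa = 0.0669 inHg/h.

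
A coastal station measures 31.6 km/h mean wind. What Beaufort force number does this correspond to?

Beaufort force 5

31.6 km/h = 8.8 m/s, which is Beaufort 5 (fresh breeze, 8.0–10.7 m/s).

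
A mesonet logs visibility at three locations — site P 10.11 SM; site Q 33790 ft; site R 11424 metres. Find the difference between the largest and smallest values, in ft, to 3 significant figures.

site P: 10.11 SM = 53380.80 ft.
site R: 11424 m = 37480.31 ft.
Spread: 53380.80 − 33790.00 = 19600 ft.

19600 ft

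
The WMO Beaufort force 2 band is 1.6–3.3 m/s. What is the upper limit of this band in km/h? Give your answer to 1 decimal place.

1.6–3.3 m/s × 3.6 = 5.8–11.9 km/h.

11.9 km/h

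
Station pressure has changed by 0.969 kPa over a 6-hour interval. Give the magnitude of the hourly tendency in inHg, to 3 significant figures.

0.0477 inHg per hour

0.969 kPa / 6 h × 0.2953 inHg/kPa = 0.0477 inHg/h.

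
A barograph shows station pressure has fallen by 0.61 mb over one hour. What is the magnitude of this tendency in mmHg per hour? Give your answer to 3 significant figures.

0.61 mb / 1 h × 0.750062 mmHg/mb = 0.458 mmHg/h.

0.458 mmHg per hour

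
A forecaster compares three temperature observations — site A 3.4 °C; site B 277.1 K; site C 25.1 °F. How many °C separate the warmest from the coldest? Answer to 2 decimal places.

site B: 277.1 K = 3.950 °C.
site C: 25.1 °F = -3.833 °C.
Spread: 3.950 − (-3.833) = 7.783 °C.

7.78 °C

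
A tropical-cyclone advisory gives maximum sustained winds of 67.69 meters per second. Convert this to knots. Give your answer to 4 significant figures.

131.6 kt

1 m/s = 1.94384 kt, so 67.69 × 1.94384 = 131.6 kt.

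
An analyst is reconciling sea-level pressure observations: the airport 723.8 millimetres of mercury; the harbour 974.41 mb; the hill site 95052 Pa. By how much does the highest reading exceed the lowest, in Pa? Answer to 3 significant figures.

the airport: 723.8 mmHg = 96498.74 Pa.
the harbour: 974.41 mb = 97441.00 Pa.
Spread: 97441.00 − 95052.00 = 2390 Pa.

2390 Pa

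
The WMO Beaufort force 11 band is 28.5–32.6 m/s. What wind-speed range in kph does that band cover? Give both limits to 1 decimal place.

28.5–32.6 m/s × 3.6 = 102.6–117.4 km/h.

102.6 to 117.4 km/h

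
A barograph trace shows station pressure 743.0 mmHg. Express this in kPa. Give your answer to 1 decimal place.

99.1 kPa

1 mmHg = 0.133322 kPa, so 743.0 × 0.133322 = 99.1 kPa.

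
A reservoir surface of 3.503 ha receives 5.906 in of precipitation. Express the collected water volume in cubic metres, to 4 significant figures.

Depth: 5.906 in × 25.4 = 150.0124 mm.
Area: 3.503 ha = 35030 m².
1 mm over 1 m² is 1 L, so volume = 150.0124 × 35030 = 5254934.4 L = 5255 m³.

5255 cubic metres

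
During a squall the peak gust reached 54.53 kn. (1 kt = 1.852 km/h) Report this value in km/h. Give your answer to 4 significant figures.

101.0 km/h

1 kt = 1.852 km/h, so 54.53 × 1.852 = 101.0 km/h.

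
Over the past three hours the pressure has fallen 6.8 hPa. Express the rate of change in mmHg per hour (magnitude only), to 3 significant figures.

6.8 hPa / 3 h × 0.750062 mmHg/hPa = 1.70 mmHg/h.

1.70 mmHg per hour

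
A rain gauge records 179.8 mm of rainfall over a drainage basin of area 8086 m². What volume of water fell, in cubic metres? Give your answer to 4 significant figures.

1 mm over 1 m² is 1 L, so volume = 179.8 × 8086 = 1453862.8 L = 1454 m³.

1454 cubic metres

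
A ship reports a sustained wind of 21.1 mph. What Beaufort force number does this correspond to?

21.1 mph = 9.4 m/s, which is Beaufort 5 (fresh breeze, 8.0–10.7 m/s).

Beaufort force 5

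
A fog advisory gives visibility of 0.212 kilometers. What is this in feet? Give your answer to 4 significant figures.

695.5 ft

1 km = 3280.84 ft, so 0.212 × 3280.84 = 695.5 ft.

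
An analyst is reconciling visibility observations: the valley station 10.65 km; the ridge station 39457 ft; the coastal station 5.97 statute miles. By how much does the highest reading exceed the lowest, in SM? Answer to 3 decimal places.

the valley station: 10.65 km = 6.61760 SM.
the ridge station: 39457 ft = 7.47292 SM.
Spread: 7.47292 − 5.97000 = 1.503 SM.

1.503 SM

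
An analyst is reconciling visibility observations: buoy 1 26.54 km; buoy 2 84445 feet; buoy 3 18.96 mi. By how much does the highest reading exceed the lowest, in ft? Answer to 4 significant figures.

buoy 1: 26.54 km = 87073.49 ft.
buoy 3: 18.96 SM = 100108.80 ft.
Spread: 100108.80 − 84445.00 = 15660 ft.

15660 ft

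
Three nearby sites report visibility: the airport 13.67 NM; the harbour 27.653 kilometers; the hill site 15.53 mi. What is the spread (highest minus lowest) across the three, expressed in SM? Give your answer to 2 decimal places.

the airport: 13.67 nmi = 15.7312 SM.
the harbour: 27.653 km = 17.1828 SM.
Spread: 17.1828 − 15.5300 = 1.65 SM.

1.65 SM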